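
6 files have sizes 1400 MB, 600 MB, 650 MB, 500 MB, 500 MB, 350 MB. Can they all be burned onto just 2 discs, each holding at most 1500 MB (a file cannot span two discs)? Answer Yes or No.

Total = 4000 MB; ⌈4000/1500⌉ = 3.
At least 3 discs are required, but only 2 are allowed.

No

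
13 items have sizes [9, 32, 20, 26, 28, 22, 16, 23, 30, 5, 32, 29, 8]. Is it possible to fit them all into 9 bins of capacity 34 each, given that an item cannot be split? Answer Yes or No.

Total = 280; ⌈280/34⌉ = 9.
The bound of 9 does not rule out 9, but exhaustive search shows no assignment into 9 bins of capacity 34 exists — the minimum is 10.

No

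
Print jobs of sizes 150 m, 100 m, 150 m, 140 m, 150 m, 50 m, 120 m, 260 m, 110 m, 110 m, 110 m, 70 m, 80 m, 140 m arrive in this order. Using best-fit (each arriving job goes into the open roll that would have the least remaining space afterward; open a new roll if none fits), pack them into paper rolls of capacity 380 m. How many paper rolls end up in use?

5

  150 → roll 1 (new)  [load 150/380]
  100 → roll 1  [load 250/380]
  150 → roll 2 (new)  [load 150/380]
  140 → roll 2  [load 290/380]
  150 → roll 3 (new)  [load 150/380]
  50 → roll 2  [load 340/380]
  120 → roll 1  [load 370/380]
  260 → roll 4 (new)  [load 260/380]
  110 → roll 4  [load 370/380]
  110 → roll 3  [load 260/380]
  110 → roll 3  [load 370/380]
  70 → roll 5 (new)  [load 70/380]
  80 → roll 5  [load 150/380]
  140 → roll 5  [load 290/380]
5 paper rolls opened.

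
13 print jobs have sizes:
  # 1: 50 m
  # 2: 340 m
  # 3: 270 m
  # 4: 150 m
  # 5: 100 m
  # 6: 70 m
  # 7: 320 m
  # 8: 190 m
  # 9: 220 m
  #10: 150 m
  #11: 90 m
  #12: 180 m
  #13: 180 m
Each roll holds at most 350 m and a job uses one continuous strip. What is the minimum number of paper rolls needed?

7

Total = 340 + 320 + 270 + 220 + 190 + 180 + 180 + 150 + 150 + 100 + 90 + 70 + 50 = 2310 m.
Lower bound: ⌈2310/350⌉ = 7 paper rolls.
A packing using 7 paper rolls:
  roll 1: 340 = 340
  roll 2: 320 = 320
  roll 3: 270 + 70 = 340
  roll 4: 220 + 100 = 320
  roll 5: 190 + 150 = 340
  roll 6: 180 + 150 = 330
  roll 7: 180 + 90 + 50 = 320
This matches the lower bound, so 7 is optimal.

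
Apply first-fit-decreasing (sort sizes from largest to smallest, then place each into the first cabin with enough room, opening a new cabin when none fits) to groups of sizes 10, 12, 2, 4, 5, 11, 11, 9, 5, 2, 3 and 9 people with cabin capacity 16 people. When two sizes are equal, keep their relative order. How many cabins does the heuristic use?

Sorted descending: 12, 11, 11, 10, 9, 9, 5, 5, 4, 3, 2, 2.
  12 → cabin 1 (new)  [load 12/16]
  11 → cabin 2 (new)  [load 11/16]
  11 → cabin 3 (new)  [load 11/16]
  10 → cabin 4 (new)  [load 10/16]
  9 → cabin 5 (new)  [load 9/16]
  9 → cabin 6 (new)  [load 9/16]
  5 → cabin 2  [load 16/16]
  5 → cabin 3  [load 16/16]
  4 → cabin 1  [load 16/16]
  3 → cabin 4  [load 13/16]
  2 → cabin 4  [load 15/16]
  2 → cabin 5  [load 11/16]
6 cabins opened.

6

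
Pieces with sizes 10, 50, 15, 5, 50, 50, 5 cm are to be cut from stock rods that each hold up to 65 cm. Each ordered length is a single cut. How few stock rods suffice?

Total = 50 + 50 + 50 + 15 + 10 + 5 + 5 = 185 cm.
Lower bound: ⌈185/65⌉ = 3 stock rods.
A packing using 3 stock rods:
  stock rod 1: 50 + 15 = 65
  stock rod 2: 50 + 10 + 5 = 65
  stock rod 3: 50 + 5 = 55
This matches the lower bound, so 3 is optimal.

3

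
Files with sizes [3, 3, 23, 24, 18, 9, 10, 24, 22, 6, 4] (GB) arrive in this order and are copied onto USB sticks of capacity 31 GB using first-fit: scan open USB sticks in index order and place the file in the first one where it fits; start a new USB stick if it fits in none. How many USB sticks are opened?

6

  3 → USB stick 1 (new)  [load 3/31]
  3 → USB stick 1  [load 6/31]
  23 → USB stick 1  [load 29/31]
  24 → USB stick 2 (new)  [load 24/31]
  18 → USB stick 3 (new)  [load 18/31]
  9 → USB stick 3  [load 27/31]
  10 → USB stick 4 (new)  [load 10/31]
  24 → USB stick 5 (new)  [load 24/31]
  22 → USB stick 6 (new)  [load 22/31]
  6 → USB stick 2  [load 30/31]
  4 → USB stick 3  [load 31/31]
6 USB sticks opened.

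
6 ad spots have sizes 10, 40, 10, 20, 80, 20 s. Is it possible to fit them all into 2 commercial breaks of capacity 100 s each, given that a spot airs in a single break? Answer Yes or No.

A valid assignment using 2 commercial breaks:
  break 1: 80 + 20 = 100
  break 2: 40 + 20 + 10 + 10 = 80
Every load is within 100 s, so 2 commercial breaks suffice.

Yes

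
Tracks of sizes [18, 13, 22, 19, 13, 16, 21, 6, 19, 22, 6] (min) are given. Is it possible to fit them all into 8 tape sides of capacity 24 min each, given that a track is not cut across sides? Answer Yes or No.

No

Total = 175 min; ⌈175/24⌉ = 8.
9 tracks each exceed half the capacity and cannot share a side, forcing at least 9 tape sides.
At least 9 tape sides are required, but only 8 are allowed.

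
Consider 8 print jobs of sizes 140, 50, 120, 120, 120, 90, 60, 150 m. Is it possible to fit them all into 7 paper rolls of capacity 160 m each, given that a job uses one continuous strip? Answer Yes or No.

A valid assignment using 7 paper rolls:
  roll 1: 150 = 150
  roll 2: 140 = 140
  roll 3: 120 = 120
  roll 4: 120 = 120
  roll 5: 120 = 120
  roll 6: 90 + 60 = 150
  roll 7: 50 = 50
Every load is within 160 m, so 7 paper rolls suffice.

Yes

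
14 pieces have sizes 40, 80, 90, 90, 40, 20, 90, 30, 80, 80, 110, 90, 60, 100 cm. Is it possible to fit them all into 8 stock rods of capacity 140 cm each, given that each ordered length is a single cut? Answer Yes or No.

Total = 1000 cm; ⌈1000/140⌉ = 8.
9 pieces each exceed half the capacity and cannot share a stock rod, forcing at least 9 stock rods.
At least 9 stock rods are required, but only 8 are allowed.

No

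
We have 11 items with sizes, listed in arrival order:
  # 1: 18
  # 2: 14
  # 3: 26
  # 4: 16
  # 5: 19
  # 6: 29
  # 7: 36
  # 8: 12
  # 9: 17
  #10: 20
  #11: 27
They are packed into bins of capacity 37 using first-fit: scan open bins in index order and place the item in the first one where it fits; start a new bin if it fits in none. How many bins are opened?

8

  18 → bin 1 (new)  [load 18/37]
  14 → bin 1  [load 32/37]
  26 → bin 2 (new)  [load 26/37]
  16 → bin 3 (new)  [load 16/37]
  19 → bin 3  [load 35/37]
  29 → bin 4 (new)  [load 29/37]
  36 → bin 5 (new)  [load 36/37]
  12 → bin 6 (new)  [load 12/37]
  17 → bin 6  [load 29/37]
  20 → bin 7 (new)  [load 20/37]
  27 → bin 8 (new)  [load 27/37]
8 bins opened.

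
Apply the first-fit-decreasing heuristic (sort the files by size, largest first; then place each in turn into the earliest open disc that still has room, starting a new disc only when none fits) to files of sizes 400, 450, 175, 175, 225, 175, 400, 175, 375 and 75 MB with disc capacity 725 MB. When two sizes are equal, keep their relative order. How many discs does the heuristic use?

4

Sorted descending: 450, 400, 400, 375, 225, 175, 175, 175, 175, 75.
  450 → disc 1 (new)  [load 450/725]
  400 → disc 2 (new)  [load 400/725]
  400 → disc 3 (new)  [load 400/725]
  375 → disc 4 (new)  [load 375/725]
  225 → disc 1  [load 675/725]
  175 → disc 2  [load 575/725]
  175 → disc 3  [load 575/725]
  175 → disc 4  [load 550/725]
  175 → disc 4  [load 725/725]
  75 → disc 2  [load 650/725]
4 discs opened.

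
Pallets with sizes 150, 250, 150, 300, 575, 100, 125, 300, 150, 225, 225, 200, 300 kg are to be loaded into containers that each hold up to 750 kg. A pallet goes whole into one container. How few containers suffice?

5

Total = 575 + 300 + 300 + 300 + 250 + 225 + 225 + 200 + 150 + 150 + 150 + 125 + 100 = 3050 kg.
Lower bound: ⌈3050/750⌉ = 5 containers.
A packing using 5 containers:
  container 1: 575 + 150 = 725
  container 2: 300 + 300 + 150 = 750
  container 3: 300 + 250 + 200 = 750
  container 4: 225 + 225 + 150 + 125 = 725
  container 5: 100 = 100
This matches the lower bound, so 5 is optimal.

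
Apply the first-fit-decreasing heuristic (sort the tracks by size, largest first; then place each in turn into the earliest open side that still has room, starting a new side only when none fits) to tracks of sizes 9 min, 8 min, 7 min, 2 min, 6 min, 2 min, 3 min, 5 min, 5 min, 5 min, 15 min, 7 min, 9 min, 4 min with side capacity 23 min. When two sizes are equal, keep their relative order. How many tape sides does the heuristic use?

4

Sorted descending: 15, 9, 9, 8, 7, 7, 6, 5, 5, 5, 4, 3, 2, 2.
  15 → side 1 (new)  [load 15/23]
  9 → side 2 (new)  [load 9/23]
  9 → side 2  [load 18/23]
  8 → side 1  [load 23/23]
  7 → side 3 (new)  [load 7/23]
  7 → side 3  [load 14/23]
  6 → side 3  [load 20/23]
  5 → side 2  [load 23/23]
  5 → side 4 (new)  [load 5/23]
  5 → side 4  [load 10/23]
  4 → side 4  [load 14/23]
  3 → side 3  [load 23/23]
  2 → side 4  [load 16/23]
  2 → side 4  [load 18/23]
4 tape sides opened.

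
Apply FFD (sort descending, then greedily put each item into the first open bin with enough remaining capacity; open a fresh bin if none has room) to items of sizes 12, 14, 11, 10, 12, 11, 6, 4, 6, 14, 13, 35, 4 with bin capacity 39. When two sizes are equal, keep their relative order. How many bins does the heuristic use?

Sorted descending: 35, 14, 14, 13, 12, 12, 11, 11, 10, 6, 6, 4, 4.
  35 → bin 1 (new)  [load 35/39]
  14 → bin 2 (new)  [load 14/39]
  14 → bin 2  [load 28/39]
  13 → bin 3 (new)  [load 13/39]
  12 → bin 3  [load 25/39]
  12 → bin 3  [load 37/39]
  11 → bin 2  [load 39/39]
  11 → bin 4 (new)  [load 11/39]
  10 → bin 4  [load 21/39]
  6 → bin 4  [load 27/39]
  6 → bin 4  [load 33/39]
  4 → bin 1  [load 39/39]
  4 → bin 4  [load 37/39]
4 bins opened.

4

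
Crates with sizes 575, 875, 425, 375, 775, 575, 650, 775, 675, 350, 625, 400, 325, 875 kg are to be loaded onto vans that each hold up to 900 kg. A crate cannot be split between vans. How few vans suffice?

11

Total = 875 + 875 + 775 + 775 + 675 + 650 + 625 + 575 + 575 + 425 + 400 + 375 + 350 + 325 = 8275 kg.
Lower bound: ⌈8275/900⌉ = 10 vans.
A packing using 11 vans:
  van 1: 875 = 875
  van 2: 875 = 875
  van 3: 775 = 775
  van 4: 775 = 775
  van 5: 675 = 675
  van 6: 650 = 650
  van 7: 625 = 625
  van 8: 575 + 325 = 900
  van 9: 575 = 575
  van 10: 425 + 400 = 825
  van 11: 375 + 350 = 725
No arrangement into 10 vans stays within capacity, so 11 is optimal.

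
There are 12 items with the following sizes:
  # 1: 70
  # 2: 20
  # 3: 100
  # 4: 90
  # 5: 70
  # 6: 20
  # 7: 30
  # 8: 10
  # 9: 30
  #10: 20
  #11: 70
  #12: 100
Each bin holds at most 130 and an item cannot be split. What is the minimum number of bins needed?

6

Total = 100 + 100 + 90 + 70 + 70 + 70 + 30 + 30 + 20 + 20 + 20 + 10 = 630.
Lower bound: ⌈630/130⌉ = 5 bins.
Also, 6 items each exceed 65, and no two of those can share a bin, so at least 6 bins are needed.
A packing using 6 bins:
  bin 1: 100 + 30 = 130
  bin 2: 100 + 30 = 130
  bin 3: 90 + 20 + 20 = 130
  bin 4: 70 + 20 + 10 = 100
  bin 5: 70 = 70
  bin 6: 70 = 70
This matches the lower bound, so 6 is optimal.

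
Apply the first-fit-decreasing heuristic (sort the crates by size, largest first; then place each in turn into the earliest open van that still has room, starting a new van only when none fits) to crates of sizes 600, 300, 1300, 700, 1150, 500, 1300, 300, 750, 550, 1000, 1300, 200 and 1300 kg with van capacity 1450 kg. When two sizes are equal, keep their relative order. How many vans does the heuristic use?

9

Sorted descending: 1300, 1300, 1300, 1300, 1150, 1000, 750, 700, 600, 550, 500, 300, 300, 200.
  1300 → van 1 (new)  [load 1300/1450]
  1300 → van 2 (new)  [load 1300/1450]
  1300 → van 3 (new)  [load 1300/1450]
  1300 → van 4 (new)  [load 1300/1450]
  1150 → van 5 (new)  [load 1150/1450]
  1000 → van 6 (new)  [load 1000/1450]
  750 → van 7 (new)  [load 750/1450]
  700 → van 7  [load 1450/1450]
  600 → van 8 (new)  [load 600/1450]
  550 → van 8  [load 1150/1450]
  500 → van 9 (new)  [load 500/1450]
  300 → van 5  [load 1450/1450]
  300 → van 6  [load 1300/1450]
  200 → van 8  [load 1350/1450]
9 vans opened.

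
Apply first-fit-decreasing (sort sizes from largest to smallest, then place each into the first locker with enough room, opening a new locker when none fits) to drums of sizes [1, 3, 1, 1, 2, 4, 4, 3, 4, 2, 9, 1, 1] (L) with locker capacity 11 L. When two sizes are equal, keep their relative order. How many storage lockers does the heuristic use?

Sorted descending: 9, 4, 4, 4, 3, 3, 2, 2, 1, 1, 1, 1, 1.
  9 → locker 1 (new)  [load 9/11]
  4 → locker 2 (new)  [load 4/11]
  4 → locker 2  [load 8/11]
  4 → locker 3 (new)  [load 4/11]
  3 → locker 2  [load 11/11]
  3 → locker 3  [load 7/11]
  2 → locker 1  [load 11/11]
  2 → locker 3  [load 9/11]
  1 → locker 3  [load 10/11]
  1 → locker 3  [load 11/11]
  1 → locker 4 (new)  [load 1/11]
  1 → locker 4  [load 2/11]
  1 → locker 4  [load 3/11]
4 storage lockers opened.

4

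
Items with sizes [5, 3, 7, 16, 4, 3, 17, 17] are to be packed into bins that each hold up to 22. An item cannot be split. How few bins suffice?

Total = 17 + 17 + 16 + 7 + 5 + 4 + 3 + 3 = 72.
Lower bound: ⌈72/22⌉ = 4 bins.
A packing using 4 bins:
  bin 1: 17 + 5 = 22
  bin 2: 17 + 4 = 21
  bin 3: 16 + 3 + 3 = 22
  bin 4: 7 = 7
This matches the lower bound, so 4 is optimal.

4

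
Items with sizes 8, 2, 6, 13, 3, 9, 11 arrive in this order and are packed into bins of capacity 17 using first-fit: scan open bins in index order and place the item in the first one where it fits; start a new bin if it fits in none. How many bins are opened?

  8 → bin 1 (new)  [load 8/17]
  2 → bin 1  [load 10/17]
  6 → bin 1  [load 16/17]
  13 → bin 2 (new)  [load 13/17]
  3 → bin 2  [load 16/17]
  9 → bin 3 (new)  [load 9/17]
  11 → bin 4 (new)  [load 11/17]
4 bins opened.

4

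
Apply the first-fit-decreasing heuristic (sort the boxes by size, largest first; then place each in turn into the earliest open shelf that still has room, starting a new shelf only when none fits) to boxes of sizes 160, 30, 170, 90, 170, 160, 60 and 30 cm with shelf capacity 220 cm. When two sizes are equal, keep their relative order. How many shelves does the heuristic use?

Sorted descending: 170, 170, 160, 160, 90, 60, 30, 30.
  170 → shelf 1 (new)  [load 170/220]
  170 → shelf 2 (new)  [load 170/220]
  160 → shelf 3 (new)  [load 160/220]
  160 → shelf 4 (new)  [load 160/220]
  90 → shelf 5 (new)  [load 90/220]
  60 → shelf 3  [load 220/220]
  30 → shelf 1  [load 200/220]
  30 → shelf 2  [load 200/220]
5 shelves opened.

5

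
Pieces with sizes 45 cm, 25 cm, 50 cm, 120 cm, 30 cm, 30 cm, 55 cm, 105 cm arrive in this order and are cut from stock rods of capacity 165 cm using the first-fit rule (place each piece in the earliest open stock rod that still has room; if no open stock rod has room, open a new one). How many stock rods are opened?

  45 → stock rod 1 (new)  [load 45/165]
  25 → stock rod 1  [load 70/165]
  50 → stock rod 1  [load 120/165]
  120 → stock rod 2 (new)  [load 120/165]
  30 → stock rod 1  [load 150/165]
  30 → stock rod 2  [load 150/165]
  55 → stock rod 3 (new)  [load 55/165]
  105 → stock rod 3  [load 160/165]
3 stock rods opened.

3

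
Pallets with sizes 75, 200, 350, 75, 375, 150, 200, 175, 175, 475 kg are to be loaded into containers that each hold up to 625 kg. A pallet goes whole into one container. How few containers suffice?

Total = 475 + 375 + 350 + 200 + 200 + 175 + 175 + 150 + 75 + 75 = 2250 kg.
Lower bound: ⌈2250/625⌉ = 4 containers.
A packing using 4 containers:
  container 1: 475 + 150 = 625
  container 2: 375 + 200 = 575
  container 3: 350 + 200 + 75 = 625
  container 4: 175 + 175 + 75 = 425
This matches the lower bound, so 4 is optimal.

4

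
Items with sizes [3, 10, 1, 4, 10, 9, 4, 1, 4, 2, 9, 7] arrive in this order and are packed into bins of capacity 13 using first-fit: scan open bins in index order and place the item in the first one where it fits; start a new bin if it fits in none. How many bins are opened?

  3 → bin 1 (new)  [load 3/13]
  10 → bin 1  [load 13/13]
  1 → bin 2 (new)  [load 1/13]
  4 → bin 2  [load 5/13]
  10 → bin 3 (new)  [load 10/13]
  9 → bin 4 (new)  [load 9/13]
  4 → bin 2  [load 9/13]
  1 → bin 2  [load 10/13]
  4 → bin 4  [load 13/13]
  2 → bin 2  [load 12/13]
  9 → bin 5 (new)  [load 9/13]
  7 → bin 6 (new)  [load 7/13]
6 bins opened.

6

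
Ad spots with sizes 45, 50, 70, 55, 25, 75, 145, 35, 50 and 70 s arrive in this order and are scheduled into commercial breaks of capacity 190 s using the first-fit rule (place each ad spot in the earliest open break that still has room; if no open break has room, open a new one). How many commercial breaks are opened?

  45 → break 1 (new)  [load 45/190]
  50 → break 1  [load 95/190]
  70 → break 1  [load 165/190]
  55 → break 2 (new)  [load 55/190]
  25 → break 1  [load 190/190]
  75 → break 2  [load 130/190]
  145 → break 3 (new)  [load 145/190]
  35 → break 2  [load 165/190]
  50 → break 4 (new)  [load 50/190]
  70 → break 4  [load 120/190]
4 commercial breaks opened.

4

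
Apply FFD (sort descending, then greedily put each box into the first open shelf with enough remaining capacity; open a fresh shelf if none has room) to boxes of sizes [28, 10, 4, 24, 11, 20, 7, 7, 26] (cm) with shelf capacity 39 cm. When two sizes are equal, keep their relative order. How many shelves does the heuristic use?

Sorted descending: 28, 26, 24, 20, 11, 10, 7, 7, 4.
  28 → shelf 1 (new)  [load 28/39]
  26 → shelf 2 (new)  [load 26/39]
  24 → shelf 3 (new)  [load 24/39]
  20 → shelf 4 (new)  [load 20/39]
  11 → shelf 1  [load 39/39]
  10 → shelf 2  [load 36/39]
  7 → shelf 3  [load 31/39]
  7 → shelf 3  [load 38/39]
  4 → shelf 4  [load 24/39]
4 shelves opened.

4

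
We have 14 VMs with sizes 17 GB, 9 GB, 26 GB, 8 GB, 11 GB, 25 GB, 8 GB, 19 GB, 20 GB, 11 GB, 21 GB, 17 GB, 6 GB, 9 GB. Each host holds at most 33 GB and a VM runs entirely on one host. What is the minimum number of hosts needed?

7

Total = 26 + 25 + 21 + 20 + 19 + 17 + 17 + 11 + 11 + 9 + 9 + 8 + 8 + 6 = 207 GB.
Lower bound: ⌈207/33⌉ = 7 hosts.
A packing using 7 hosts:
  host 1: 26 + 6 = 32
  host 2: 25 + 8 = 33
  host 3: 21 + 11 = 32
  host 4: 20 + 11 = 31
  host 5: 19 + 9 = 28
  host 6: 17 + 9 = 26
  host 7: 17 + 8 = 25
This matches the lower bound, so 7 is optimal.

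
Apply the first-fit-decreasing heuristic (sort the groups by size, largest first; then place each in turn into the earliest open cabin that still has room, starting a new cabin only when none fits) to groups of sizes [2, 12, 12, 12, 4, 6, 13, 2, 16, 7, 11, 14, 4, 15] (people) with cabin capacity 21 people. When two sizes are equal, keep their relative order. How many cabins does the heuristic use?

8

Sorted descending: 16, 15, 14, 13, 12, 12, 12, 11, 7, 6, 4, 4, 2, 2.
  16 → cabin 1 (new)  [load 16/21]
  15 → cabin 2 (new)  [load 15/21]
  14 → cabin 3 (new)  [load 14/21]
  13 → cabin 4 (new)  [load 13/21]
  12 → cabin 5 (new)  [load 12/21]
  12 → cabin 6 (new)  [load 12/21]
  12 → cabin 7 (new)  [load 12/21]
  11 → cabin 8 (new)  [load 11/21]
  7 → cabin 3  [load 21/21]
  6 → cabin 2  [load 21/21]
  4 → cabin 1  [load 20/21]
  4 → cabin 4  [load 17/21]
  2 → cabin 4  [load 19/21]
  2 → cabin 4  [load 21/21]
8 cabins opened.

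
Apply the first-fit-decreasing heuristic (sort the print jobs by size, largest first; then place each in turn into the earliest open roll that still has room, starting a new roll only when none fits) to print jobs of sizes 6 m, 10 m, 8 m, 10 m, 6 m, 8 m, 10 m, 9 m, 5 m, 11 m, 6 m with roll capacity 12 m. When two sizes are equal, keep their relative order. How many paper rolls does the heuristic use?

9

Sorted descending: 11, 10, 10, 10, 9, 8, 8, 6, 6, 6, 5.
  11 → roll 1 (new)  [load 11/12]
  10 → roll 2 (new)  [load 10/12]
  10 → roll 3 (new)  [load 10/12]
  10 → roll 4 (new)  [load 10/12]
  9 → roll 5 (new)  [load 9/12]
  8 → roll 6 (new)  [load 8/12]
  8 → roll 7 (new)  [load 8/12]
  6 → roll 8 (new)  [load 6/12]
  6 → roll 8  [load 12/12]
  6 → roll 9 (new)  [load 6/12]
  5 → roll 9  [load 11/12]
9 paper rolls opened.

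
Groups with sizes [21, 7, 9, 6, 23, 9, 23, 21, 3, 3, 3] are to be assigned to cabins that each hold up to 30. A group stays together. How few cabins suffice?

Total = 23 + 23 + 21 + 21 + 9 + 9 + 7 + 6 + 3 + 3 + 3 = 128.
Lower bound: ⌈128/30⌉ = 5 cabins.
A packing using 5 cabins:
  cabin 1: 23 + 7 = 30
  cabin 2: 23 + 6 = 29
  cabin 3: 21 + 9 = 30
  cabin 4: 21 + 9 = 30
  cabin 5: 3 + 3 + 3 = 9
This matches the lower bound, so 5 is optimal.

5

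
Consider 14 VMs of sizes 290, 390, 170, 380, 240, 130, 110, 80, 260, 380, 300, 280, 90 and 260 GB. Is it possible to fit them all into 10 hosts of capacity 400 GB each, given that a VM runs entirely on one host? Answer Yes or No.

A valid assignment using 10 hosts:
  host 1: 390 = 390
  host 2: 380 = 380
  host 3: 380 = 380
  host 4: 300 + 90 = 390
  host 5: 290 + 110 = 400
  host 6: 280 + 80 = 360
  host 7: 260 + 130 = 390
  host 8: 260 = 260
  host 9: 240 = 240
  host 10: 170 = 170
Every load is within 400 GB, so 10 hosts suffice.

Yes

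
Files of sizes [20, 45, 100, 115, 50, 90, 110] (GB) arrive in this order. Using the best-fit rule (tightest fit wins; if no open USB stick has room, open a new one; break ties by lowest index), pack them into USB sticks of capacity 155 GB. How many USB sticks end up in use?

  20 → USB stick 1 (new)  [load 20/155]
  45 → USB stick 1  [load 65/155]
  100 → USB stick 2 (new)  [load 100/155]
  115 → USB stick 3 (new)  [load 115/155]
  50 → USB stick 2  [load 150/155]
  90 → USB stick 1  [load 155/155]
  110 → USB stick 4 (new)  [load 110/155]
4 USB sticks opened.

4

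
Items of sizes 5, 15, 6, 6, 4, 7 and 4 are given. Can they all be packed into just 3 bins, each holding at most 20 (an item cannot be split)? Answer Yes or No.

Yes

A valid assignment using 3 bins:
  bin 1: 15 + 5 = 20
  bin 2: 7 + 6 + 6 = 19
  bin 3: 4 + 4 = 8
Every load is within 20, so 3 bins suffice.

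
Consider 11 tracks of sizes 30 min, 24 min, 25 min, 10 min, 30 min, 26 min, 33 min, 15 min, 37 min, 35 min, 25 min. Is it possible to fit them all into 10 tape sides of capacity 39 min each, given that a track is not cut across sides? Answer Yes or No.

A valid assignment using 9 tape sides:
  side 1: 37 = 37
  side 2: 35 = 35
  side 3: 33 = 33
  side 4: 30 = 30
  side 5: 30 = 30
  side 6: 26 + 10 = 36
  side 7: 25 = 25
  side 8: 25 = 25
  side 9: 24 + 15 = 39
That uses only 9 ≤ 10, so 10 tape sides are enough.

Yes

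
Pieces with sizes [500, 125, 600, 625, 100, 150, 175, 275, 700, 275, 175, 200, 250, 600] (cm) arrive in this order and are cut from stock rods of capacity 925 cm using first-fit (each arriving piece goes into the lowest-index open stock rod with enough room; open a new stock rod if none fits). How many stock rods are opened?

6

  500 → stock rod 1 (new)  [load 500/925]
  125 → stock rod 1  [load 625/925]
  600 → stock rod 2 (new)  [load 600/925]
  625 → stock rod 3 (new)  [load 625/925]
  100 → stock rod 1  [load 725/925]
  150 → stock rod 1  [load 875/925]
  175 → stock rod 2  [load 775/925]
  275 → stock rod 3  [load 900/925]
  700 → stock rod 4 (new)  [load 700/925]
  275 → stock rod 5 (new)  [load 275/925]
  175 → stock rod 4  [load 875/925]
  200 → stock rod 5  [load 475/925]
  250 → stock rod 5  [load 725/925]
  600 → stock rod 6 (new)  [load 600/925]
6 stock rods opened.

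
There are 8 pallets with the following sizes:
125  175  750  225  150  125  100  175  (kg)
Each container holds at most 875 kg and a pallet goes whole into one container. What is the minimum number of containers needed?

3

Total = 750 + 225 + 175 + 175 + 150 + 125 + 125 + 100 = 1825 kg.
Lower bound: ⌈1825/875⌉ = 3 containers.
A packing using 3 containers:
  container 1: 750 + 125 = 875
  container 2: 225 + 175 + 175 + 150 + 125 = 850
  container 3: 100 = 100
This matches the lower bound, so 3 is optimal.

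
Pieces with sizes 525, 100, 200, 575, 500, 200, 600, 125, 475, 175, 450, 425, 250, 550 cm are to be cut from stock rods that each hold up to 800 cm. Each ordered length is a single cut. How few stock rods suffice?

Total = 600 + 575 + 550 + 525 + 500 + 475 + 450 + 425 + 250 + 200 + 200 + 175 + 125 + 100 = 5150 cm.
Lower bound: ⌈5150/800⌉ = 7 stock rods.
Also, 8 pieces each exceed 400 cm, and no two of those can share a stock rod, so at least 8 stock rods are needed.
A packing using 8 stock rods:
  stock rod 1: 600 + 200 = 800
  stock rod 2: 575 + 200 = 775
  stock rod 3: 550 + 250 = 800
  stock rod 4: 525 + 175 + 100 = 800
  stock rod 5: 500 + 125 = 625
  stock rod 6: 475 = 475
  stock rod 7: 450 = 450
  stock rod 8: 425 = 425
This matches the lower bound, so 8 is optimal.

8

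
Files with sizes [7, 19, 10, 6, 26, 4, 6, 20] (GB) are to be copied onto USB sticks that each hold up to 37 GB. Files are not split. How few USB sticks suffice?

3

Total = 26 + 20 + 19 + 10 + 7 + 6 + 6 + 4 = 98 GB.
Lower bound: ⌈98/37⌉ = 3 USB sticks.
A packing using 3 USB sticks:
  USB stick 1: 26 + 10 = 36
  USB stick 2: 20 + 7 + 6 + 4 = 37
  USB stick 3: 19 + 6 = 25
This matches the lower bound, so 3 is optimal.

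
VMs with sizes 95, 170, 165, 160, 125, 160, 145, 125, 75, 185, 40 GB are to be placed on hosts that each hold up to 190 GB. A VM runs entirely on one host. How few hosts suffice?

9

Total = 185 + 170 + 165 + 160 + 160 + 145 + 125 + 125 + 95 + 75 + 40 = 1445 GB.
Lower bound: ⌈1445/190⌉ = 8 hosts.
A packing using 9 hosts:
  host 1: 185 = 185
  host 2: 170 = 170
  host 3: 165 = 165
  host 4: 160 = 160
  host 5: 160 = 160
  host 6: 145 + 40 = 185
  host 7: 125 = 125
  host 8: 125 = 125
  host 9: 95 + 75 = 170
No arrangement into 8 hosts stays within capacity, so 9 is optimal.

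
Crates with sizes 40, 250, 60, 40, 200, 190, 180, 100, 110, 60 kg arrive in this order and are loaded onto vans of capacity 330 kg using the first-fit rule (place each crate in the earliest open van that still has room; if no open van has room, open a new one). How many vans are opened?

  40 → van 1 (new)  [load 40/330]
  250 → van 1  [load 290/330]
  60 → van 2 (new)  [load 60/330]
  40 → van 1  [load 330/330]
  200 → van 2  [load 260/330]
  190 → van 3 (new)  [load 190/330]
  180 → van 4 (new)  [load 180/330]
  100 → van 3  [load 290/330]
  110 → van 4  [load 290/330]
  60 → van 2  [load 320/330]
4 vans opened.

4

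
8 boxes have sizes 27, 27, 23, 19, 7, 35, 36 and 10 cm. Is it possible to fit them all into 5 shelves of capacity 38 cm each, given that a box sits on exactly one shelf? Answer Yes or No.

No

Total = 184 cm; ⌈184/38⌉ = 5.
The bound of 5 does not rule out 5, but exhaustive search shows no assignment into 5 shelves of capacity 38 cm exists — the minimum is 6.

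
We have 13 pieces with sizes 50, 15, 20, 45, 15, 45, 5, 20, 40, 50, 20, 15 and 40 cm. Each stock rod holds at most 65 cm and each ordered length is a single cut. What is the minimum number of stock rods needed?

Total = 50 + 50 + 45 + 45 + 40 + 40 + 20 + 20 + 20 + 15 + 15 + 15 + 5 = 380 cm.
Lower bound: ⌈380/65⌉ = 6 stock rods.
A packing using 6 stock rods:
  stock rod 1: 50 + 15 = 65
  stock rod 2: 50 + 15 = 65
  stock rod 3: 45 + 20 = 65
  stock rod 4: 45 + 20 = 65
  stock rod 5: 40 + 20 + 5 = 65
  stock rod 6: 40 + 15 = 55
This matches the lower bound, so 6 is optimal.

6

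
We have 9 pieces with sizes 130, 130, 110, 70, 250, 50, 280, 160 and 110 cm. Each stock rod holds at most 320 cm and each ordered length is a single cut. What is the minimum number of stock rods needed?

Total = 280 + 250 + 160 + 130 + 130 + 110 + 110 + 70 + 50 = 1290 cm.
Lower bound: ⌈1290/320⌉ = 5 stock rods.
A packing using 5 stock rods:
  stock rod 1: 280 = 280
  stock rod 2: 250 + 70 = 320
  stock rod 3: 160 + 130 = 290
  stock rod 4: 130 + 110 + 50 = 290
  stock rod 5: 110 = 110
This matches the lower bound, so 5 is optimal.

5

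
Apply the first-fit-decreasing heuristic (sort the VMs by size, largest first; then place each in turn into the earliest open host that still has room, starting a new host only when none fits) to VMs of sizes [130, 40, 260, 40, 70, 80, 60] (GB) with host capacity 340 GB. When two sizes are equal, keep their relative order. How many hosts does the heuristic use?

2

Sorted descending: 260, 130, 80, 70, 60, 40, 40.
  260 → host 1 (new)  [load 260/340]
  130 → host 2 (new)  [load 130/340]
  80 → host 1  [load 340/340]
  70 → host 2  [load 200/340]
  60 → host 2  [load 260/340]
  40 → host 2  [load 300/340]
  40 → host 2  [load 340/340]
2 hosts opened.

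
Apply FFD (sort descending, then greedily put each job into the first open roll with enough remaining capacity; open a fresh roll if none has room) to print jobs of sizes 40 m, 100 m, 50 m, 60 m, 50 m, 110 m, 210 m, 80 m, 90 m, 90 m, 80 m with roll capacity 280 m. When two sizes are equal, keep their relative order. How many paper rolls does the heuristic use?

4

Sorted descending: 210, 110, 100, 90, 90, 80, 80, 60, 50, 50, 40.
  210 → roll 1 (new)  [load 210/280]
  110 → roll 2 (new)  [load 110/280]
  100 → roll 2  [load 210/280]
  90 → roll 3 (new)  [load 90/280]
  90 → roll 3  [load 180/280]
  80 → roll 3  [load 260/280]
  80 → roll 4 (new)  [load 80/280]
  60 → roll 1  [load 270/280]
  50 → roll 2  [load 260/280]
  50 → roll 4  [load 130/280]
  40 → roll 4  [load 170/280]
4 paper rolls opened.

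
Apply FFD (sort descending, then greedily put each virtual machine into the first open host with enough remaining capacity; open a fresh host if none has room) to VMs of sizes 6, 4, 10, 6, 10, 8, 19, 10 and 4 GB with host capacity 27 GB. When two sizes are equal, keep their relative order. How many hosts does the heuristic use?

Sorted descending: 19, 10, 10, 10, 8, 6, 6, 4, 4.
  19 → host 1 (new)  [load 19/27]
  10 → host 2 (new)  [load 10/27]
  10 → host 2  [load 20/27]
  10 → host 3 (new)  [load 10/27]
  8 → host 1  [load 27/27]
  6 → host 2  [load 26/27]
  6 → host 3  [load 16/27]
  4 → host 3  [load 20/27]
  4 → host 3  [load 24/27]
3 hosts opened.

3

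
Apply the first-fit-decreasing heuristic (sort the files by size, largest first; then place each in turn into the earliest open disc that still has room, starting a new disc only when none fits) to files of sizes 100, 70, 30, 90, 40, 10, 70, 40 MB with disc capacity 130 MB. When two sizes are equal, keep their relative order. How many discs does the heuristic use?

Sorted descending: 100, 90, 70, 70, 40, 40, 30, 10.
  100 → disc 1 (new)  [load 100/130]
  90 → disc 2 (new)  [load 90/130]
  70 → disc 3 (new)  [load 70/130]
  70 → disc 4 (new)  [load 70/130]
  40 → disc 2  [load 130/130]
  40 → disc 3  [load 110/130]
  30 → disc 1  [load 130/130]
  10 → disc 3  [load 120/130]
4 discs opened.

4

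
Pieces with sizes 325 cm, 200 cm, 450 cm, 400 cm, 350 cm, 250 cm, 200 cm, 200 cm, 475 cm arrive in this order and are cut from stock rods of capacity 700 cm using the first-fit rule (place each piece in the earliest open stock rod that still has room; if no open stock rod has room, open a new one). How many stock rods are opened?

5

  325 → stock rod 1 (new)  [load 325/700]
  200 → stock rod 1  [load 525/700]
  450 → stock rod 2 (new)  [load 450/700]
  400 → stock rod 3 (new)  [load 400/700]
  350 → stock rod 4 (new)  [load 350/700]
  250 → stock rod 2  [load 700/700]
  200 → stock rod 3  [load 600/700]
  200 → stock rod 4  [load 550/700]
  475 → stock rod 5 (new)  [load 475/700]
5 stock rods opened.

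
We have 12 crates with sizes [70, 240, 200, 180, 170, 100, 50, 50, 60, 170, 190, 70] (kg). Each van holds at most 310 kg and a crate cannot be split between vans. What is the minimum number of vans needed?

6

Total = 240 + 200 + 190 + 180 + 170 + 170 + 100 + 70 + 70 + 60 + 50 + 50 = 1550 kg.
Lower bound: ⌈1550/310⌉ = 5 vans.
Also, 6 crates each exceed 155 kg, and no two of those can share a van, so at least 6 vans are needed.
A packing using 6 vans:
  van 1: 240 + 70 = 310
  van 2: 200 + 100 = 300
  van 3: 190 + 70 + 50 = 310
  van 4: 180 + 60 + 50 = 290
  van 5: 170 = 170
  van 6: 170 = 170
This matches the lower bound, so 6 is optimal.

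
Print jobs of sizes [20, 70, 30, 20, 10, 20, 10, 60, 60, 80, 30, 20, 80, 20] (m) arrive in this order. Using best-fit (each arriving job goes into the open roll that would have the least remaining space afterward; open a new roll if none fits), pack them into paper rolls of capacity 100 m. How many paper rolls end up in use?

6

  20 → roll 1 (new)  [load 20/100]
  70 → roll 1  [load 90/100]
  30 → roll 2 (new)  [load 30/100]
  20 → roll 2  [load 50/100]
  10 → roll 1  [load 100/100]
  20 → roll 2  [load 70/100]
  10 → roll 2  [load 80/100]
  60 → roll 3 (new)  [load 60/100]
  60 → roll 4 (new)  [load 60/100]
  80 → roll 5 (new)  [load 80/100]
  30 → roll 3  [load 90/100]
  20 → roll 2  [load 100/100]
  80 → roll 6 (new)  [load 80/100]
  20 → roll 5  [load 100/100]
6 paper rolls opened.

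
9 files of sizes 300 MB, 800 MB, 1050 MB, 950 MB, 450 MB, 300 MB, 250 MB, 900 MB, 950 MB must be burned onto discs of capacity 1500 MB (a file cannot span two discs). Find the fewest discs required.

Total = 1050 + 950 + 950 + 900 + 800 + 450 + 300 + 300 + 250 = 5950 MB.
Lower bound: ⌈5950/1500⌉ = 4 discs.
Also, 5 files each exceed 750 MB, and no two of those can share a disc, so at least 5 discs are needed.
A packing using 5 discs:
  disc 1: 1050 + 450 = 1500
  disc 2: 950 + 300 + 250 = 1500
  disc 3: 950 + 300 = 1250
  disc 4: 900 = 900
  disc 5: 800 = 800
This matches the lower bound, so 5 is optimal.

5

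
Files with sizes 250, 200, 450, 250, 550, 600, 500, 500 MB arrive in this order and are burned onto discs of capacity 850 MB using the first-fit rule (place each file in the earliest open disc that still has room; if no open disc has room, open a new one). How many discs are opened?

6

  250 → disc 1 (new)  [load 250/850]
  200 → disc 1  [load 450/850]
  450 → disc 2 (new)  [load 450/850]
  250 → disc 1  [load 700/850]
  550 → disc 3 (new)  [load 550/850]
  600 → disc 4 (new)  [load 600/850]
  500 → disc 5 (new)  [load 500/850]
  500 → disc 6 (new)  [load 500/850]
6 discs opened.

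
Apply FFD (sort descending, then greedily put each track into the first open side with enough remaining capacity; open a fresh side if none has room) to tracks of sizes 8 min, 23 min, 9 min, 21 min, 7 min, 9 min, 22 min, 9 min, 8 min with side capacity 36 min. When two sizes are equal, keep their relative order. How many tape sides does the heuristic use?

4

Sorted descending: 23, 22, 21, 9, 9, 9, 8, 8, 7.
  23 → side 1 (new)  [load 23/36]
  22 → side 2 (new)  [load 22/36]
  21 → side 3 (new)  [load 21/36]
  9 → side 1  [load 32/36]
  9 → side 2  [load 31/36]
  9 → side 3  [load 30/36]
  8 → side 4 (new)  [load 8/36]
  8 → side 4  [load 16/36]
  7 → side 4  [load 23/36]
4 tape sides opened.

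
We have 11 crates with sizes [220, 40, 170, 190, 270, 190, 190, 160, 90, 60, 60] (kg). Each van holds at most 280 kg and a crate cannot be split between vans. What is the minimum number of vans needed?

Total = 270 + 220 + 190 + 190 + 190 + 170 + 160 + 90 + 60 + 60 + 40 = 1640 kg.
Lower bound: ⌈1640/280⌉ = 6 vans.
Also, 7 crates each exceed 140 kg, and no two of those can share a van, so at least 7 vans are needed.
A packing using 7 vans:
  van 1: 270 = 270
  van 2: 220 + 60 = 280
  van 3: 190 + 90 = 280
  van 4: 190 + 60 = 250
  van 5: 190 + 40 = 230
  van 6: 170 = 170
  van 7: 160 = 160
This matches the lower bound, so 7 is optimal.

7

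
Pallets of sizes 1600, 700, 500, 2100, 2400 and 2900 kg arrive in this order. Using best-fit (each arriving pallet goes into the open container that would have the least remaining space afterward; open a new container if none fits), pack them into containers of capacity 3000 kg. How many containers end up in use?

4

  1600 → container 1 (new)  [load 1600/3000]
  700 → container 1  [load 2300/3000]
  500 → container 1  [load 2800/3000]
  2100 → container 2 (new)  [load 2100/3000]
  2400 → container 3 (new)  [load 2400/3000]
  2900 → container 4 (new)  [load 2900/3000]
4 containers opened.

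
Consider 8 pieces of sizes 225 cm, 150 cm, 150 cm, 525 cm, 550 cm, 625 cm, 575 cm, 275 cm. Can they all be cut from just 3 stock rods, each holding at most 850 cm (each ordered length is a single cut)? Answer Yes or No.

Total = 3075 cm; ⌈3075/850⌉ = 4.
At least 4 stock rods are required, but only 3 are allowed.

No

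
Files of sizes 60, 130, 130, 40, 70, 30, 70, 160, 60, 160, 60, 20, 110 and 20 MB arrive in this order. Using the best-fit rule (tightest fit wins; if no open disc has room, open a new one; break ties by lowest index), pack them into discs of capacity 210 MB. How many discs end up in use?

6

  60 → disc 1 (new)  [load 60/210]
  130 → disc 1  [load 190/210]
  130 → disc 2 (new)  [load 130/210]
  40 → disc 2  [load 170/210]
  70 → disc 3 (new)  [load 70/210]
  30 → disc 2  [load 200/210]
  70 → disc 3  [load 140/210]
  160 → disc 4 (new)  [load 160/210]
  60 → disc 3  [load 200/210]
  160 → disc 5 (new)  [load 160/210]
  60 → disc 6 (new)  [load 60/210]
  20 → disc 1  [load 210/210]
  110 → disc 6  [load 170/210]
  20 → disc 6  [load 190/210]
6 discs opened.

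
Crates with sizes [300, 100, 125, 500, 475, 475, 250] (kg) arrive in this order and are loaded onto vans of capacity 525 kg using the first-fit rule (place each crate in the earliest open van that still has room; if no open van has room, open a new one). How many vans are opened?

  300 → van 1 (new)  [load 300/525]
  100 → van 1  [load 400/525]
  125 → van 1  [load 525/525]
  500 → van 2 (new)  [load 500/525]
  475 → van 3 (new)  [load 475/525]
  475 → van 4 (new)  [load 475/525]
  250 → van 5 (new)  [load 250/525]
5 vans opened.

5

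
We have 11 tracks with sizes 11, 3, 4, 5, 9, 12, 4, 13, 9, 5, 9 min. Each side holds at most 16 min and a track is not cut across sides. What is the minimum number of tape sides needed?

Total = 13 + 12 + 11 + 9 + 9 + 9 + 5 + 5 + 4 + 4 + 3 = 84 min.
Lower bound: ⌈84/16⌉ = 6 tape sides.
A packing using 6 tape sides:
  side 1: 13 + 3 = 16
  side 2: 12 + 4 = 16
  side 3: 11 + 5 = 16
  side 4: 9 + 5 = 14
  side 5: 9 + 4 = 13
  side 6: 9 = 9
This matches the lower bound, so 6 is optimal.

6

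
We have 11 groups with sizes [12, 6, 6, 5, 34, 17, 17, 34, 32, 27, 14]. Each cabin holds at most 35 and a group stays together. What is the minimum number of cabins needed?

Total = 34 + 34 + 32 + 27 + 17 + 17 + 14 + 12 + 6 + 6 + 5 = 204.
Lower bound: ⌈204/35⌉ = 6 cabins.
A packing using 7 cabins:
  cabin 1: 34 = 34
  cabin 2: 34 = 34
  cabin 3: 32 = 32
  cabin 4: 27 + 6 = 33
  cabin 5: 17 + 17 = 34
  cabin 6: 14 + 12 + 6 = 32
  cabin 7: 5 = 5
No arrangement into 6 cabins stays within capacity, so 7 is optimal.

7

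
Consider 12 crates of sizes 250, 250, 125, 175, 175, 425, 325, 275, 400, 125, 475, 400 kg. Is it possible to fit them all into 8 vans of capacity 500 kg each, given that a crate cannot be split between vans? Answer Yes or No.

A valid assignment using 8 vans:
  van 1: 475 = 475
  van 2: 425 = 425
  van 3: 400 = 400
  van 4: 400 = 400
  van 5: 325 + 175 = 500
  van 6: 275 + 175 = 450
  van 7: 250 + 250 = 500
  van 8: 125 + 125 = 250
Every load is within 500 kg, so 8 vans suffice.

Yes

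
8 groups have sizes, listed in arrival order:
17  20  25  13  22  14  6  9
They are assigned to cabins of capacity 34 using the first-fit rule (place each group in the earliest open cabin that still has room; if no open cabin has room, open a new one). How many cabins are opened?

  17 → cabin 1 (new)  [load 17/34]
  20 → cabin 2 (new)  [load 20/34]
  25 → cabin 3 (new)  [load 25/34]
  13 → cabin 1  [load 30/34]
  22 → cabin 4 (new)  [load 22/34]
  14 → cabin 2  [load 34/34]
  6 → cabin 3  [load 31/34]
  9 → cabin 4  [load 31/34]
4 cabins opened.

4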